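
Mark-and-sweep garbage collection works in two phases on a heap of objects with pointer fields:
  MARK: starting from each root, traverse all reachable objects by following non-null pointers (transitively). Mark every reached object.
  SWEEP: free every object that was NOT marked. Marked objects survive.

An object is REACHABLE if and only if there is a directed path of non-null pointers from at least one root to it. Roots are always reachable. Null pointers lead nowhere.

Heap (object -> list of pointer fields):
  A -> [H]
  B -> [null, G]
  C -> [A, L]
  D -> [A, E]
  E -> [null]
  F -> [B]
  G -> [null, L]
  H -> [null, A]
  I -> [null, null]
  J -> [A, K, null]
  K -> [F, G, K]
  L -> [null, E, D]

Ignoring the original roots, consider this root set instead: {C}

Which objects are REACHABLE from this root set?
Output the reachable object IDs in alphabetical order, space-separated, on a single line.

Answer: A C D E H L

Derivation:
Roots: C
Mark C: refs=A L, marked=C
Mark A: refs=H, marked=A C
Mark L: refs=null E D, marked=A C L
Mark H: refs=null A, marked=A C H L
Mark E: refs=null, marked=A C E H L
Mark D: refs=A E, marked=A C D E H L
Unmarked (collected): B F G I J K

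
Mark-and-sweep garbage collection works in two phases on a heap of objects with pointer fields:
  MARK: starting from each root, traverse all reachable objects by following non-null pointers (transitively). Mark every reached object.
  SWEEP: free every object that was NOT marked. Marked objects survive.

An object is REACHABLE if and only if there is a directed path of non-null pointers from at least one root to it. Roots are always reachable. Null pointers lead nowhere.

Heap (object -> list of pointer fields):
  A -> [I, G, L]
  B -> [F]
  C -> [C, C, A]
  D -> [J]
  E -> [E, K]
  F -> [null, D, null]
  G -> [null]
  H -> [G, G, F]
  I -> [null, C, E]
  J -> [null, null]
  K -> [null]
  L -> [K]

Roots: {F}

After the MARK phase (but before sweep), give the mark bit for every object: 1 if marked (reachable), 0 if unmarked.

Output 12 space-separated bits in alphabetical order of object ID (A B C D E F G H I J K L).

Roots: F
Mark F: refs=null D null, marked=F
Mark D: refs=J, marked=D F
Mark J: refs=null null, marked=D F J
Unmarked (collected): A B C E G H I K L

Answer: 0 0 0 1 0 1 0 0 0 1 0 0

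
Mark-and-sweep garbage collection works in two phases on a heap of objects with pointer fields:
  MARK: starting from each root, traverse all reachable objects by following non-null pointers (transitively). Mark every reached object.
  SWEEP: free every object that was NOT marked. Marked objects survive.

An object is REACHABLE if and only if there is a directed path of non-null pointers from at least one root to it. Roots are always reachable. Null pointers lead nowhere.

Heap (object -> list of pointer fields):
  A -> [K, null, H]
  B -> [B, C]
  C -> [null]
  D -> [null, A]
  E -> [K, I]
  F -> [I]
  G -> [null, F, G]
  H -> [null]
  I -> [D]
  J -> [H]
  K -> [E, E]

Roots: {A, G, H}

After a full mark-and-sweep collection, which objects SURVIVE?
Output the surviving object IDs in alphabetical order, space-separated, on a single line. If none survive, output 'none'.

Answer: A D E F G H I K

Derivation:
Roots: A G H
Mark A: refs=K null H, marked=A
Mark G: refs=null F G, marked=A G
Mark H: refs=null, marked=A G H
Mark K: refs=E E, marked=A G H K
Mark F: refs=I, marked=A F G H K
Mark E: refs=K I, marked=A E F G H K
Mark I: refs=D, marked=A E F G H I K
Mark D: refs=null A, marked=A D E F G H I K
Unmarked (collected): B C J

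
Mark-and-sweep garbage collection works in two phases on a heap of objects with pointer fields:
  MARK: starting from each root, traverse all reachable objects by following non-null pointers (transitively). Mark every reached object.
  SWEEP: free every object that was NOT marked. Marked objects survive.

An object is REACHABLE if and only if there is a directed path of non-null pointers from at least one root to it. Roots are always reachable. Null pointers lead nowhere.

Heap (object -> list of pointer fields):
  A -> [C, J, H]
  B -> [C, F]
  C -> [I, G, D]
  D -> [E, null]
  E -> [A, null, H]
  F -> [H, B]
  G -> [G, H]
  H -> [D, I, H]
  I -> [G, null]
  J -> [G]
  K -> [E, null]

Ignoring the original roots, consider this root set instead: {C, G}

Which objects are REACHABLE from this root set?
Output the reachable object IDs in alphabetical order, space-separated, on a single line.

Roots: C G
Mark C: refs=I G D, marked=C
Mark G: refs=G H, marked=C G
Mark I: refs=G null, marked=C G I
Mark D: refs=E null, marked=C D G I
Mark H: refs=D I H, marked=C D G H I
Mark E: refs=A null H, marked=C D E G H I
Mark A: refs=C J H, marked=A C D E G H I
Mark J: refs=G, marked=A C D E G H I J
Unmarked (collected): B F K

Answer: A C D E G H I J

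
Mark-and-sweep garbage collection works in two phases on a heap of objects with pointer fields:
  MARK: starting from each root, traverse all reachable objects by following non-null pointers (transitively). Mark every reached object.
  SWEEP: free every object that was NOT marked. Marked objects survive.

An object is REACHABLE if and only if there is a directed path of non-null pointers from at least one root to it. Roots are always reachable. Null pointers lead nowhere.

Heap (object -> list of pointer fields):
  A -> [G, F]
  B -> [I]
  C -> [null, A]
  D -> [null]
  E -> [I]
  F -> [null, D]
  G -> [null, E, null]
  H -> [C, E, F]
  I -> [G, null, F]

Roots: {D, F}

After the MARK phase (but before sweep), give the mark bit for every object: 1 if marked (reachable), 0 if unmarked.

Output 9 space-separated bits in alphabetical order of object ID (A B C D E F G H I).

Roots: D F
Mark D: refs=null, marked=D
Mark F: refs=null D, marked=D F
Unmarked (collected): A B C E G H I

Answer: 0 0 0 1 0 1 0 0 0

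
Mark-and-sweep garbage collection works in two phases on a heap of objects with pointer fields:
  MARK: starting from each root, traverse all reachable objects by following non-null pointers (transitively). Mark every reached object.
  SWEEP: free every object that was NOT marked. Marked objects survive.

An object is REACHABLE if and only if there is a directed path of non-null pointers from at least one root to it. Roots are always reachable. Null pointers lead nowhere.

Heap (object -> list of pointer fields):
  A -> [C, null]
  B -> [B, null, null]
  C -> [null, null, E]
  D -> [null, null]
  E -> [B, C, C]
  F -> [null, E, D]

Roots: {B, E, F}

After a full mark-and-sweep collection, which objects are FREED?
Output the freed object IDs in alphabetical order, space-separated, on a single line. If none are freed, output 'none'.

Answer: A

Derivation:
Roots: B E F
Mark B: refs=B null null, marked=B
Mark E: refs=B C C, marked=B E
Mark F: refs=null E D, marked=B E F
Mark C: refs=null null E, marked=B C E F
Mark D: refs=null null, marked=B C D E F
Unmarked (collected): A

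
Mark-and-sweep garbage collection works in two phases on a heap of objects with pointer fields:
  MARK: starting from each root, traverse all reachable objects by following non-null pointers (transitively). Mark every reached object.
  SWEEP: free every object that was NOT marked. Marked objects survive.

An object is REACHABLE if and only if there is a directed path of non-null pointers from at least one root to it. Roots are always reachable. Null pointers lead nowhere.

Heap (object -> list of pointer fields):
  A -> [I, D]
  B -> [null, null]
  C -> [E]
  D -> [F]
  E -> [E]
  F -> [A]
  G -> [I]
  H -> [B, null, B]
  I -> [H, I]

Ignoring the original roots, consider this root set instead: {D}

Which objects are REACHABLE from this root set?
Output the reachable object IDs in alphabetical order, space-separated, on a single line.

Answer: A B D F H I

Derivation:
Roots: D
Mark D: refs=F, marked=D
Mark F: refs=A, marked=D F
Mark A: refs=I D, marked=A D F
Mark I: refs=H I, marked=A D F I
Mark H: refs=B null B, marked=A D F H I
Mark B: refs=null null, marked=A B D F H I
Unmarked (collected): C E G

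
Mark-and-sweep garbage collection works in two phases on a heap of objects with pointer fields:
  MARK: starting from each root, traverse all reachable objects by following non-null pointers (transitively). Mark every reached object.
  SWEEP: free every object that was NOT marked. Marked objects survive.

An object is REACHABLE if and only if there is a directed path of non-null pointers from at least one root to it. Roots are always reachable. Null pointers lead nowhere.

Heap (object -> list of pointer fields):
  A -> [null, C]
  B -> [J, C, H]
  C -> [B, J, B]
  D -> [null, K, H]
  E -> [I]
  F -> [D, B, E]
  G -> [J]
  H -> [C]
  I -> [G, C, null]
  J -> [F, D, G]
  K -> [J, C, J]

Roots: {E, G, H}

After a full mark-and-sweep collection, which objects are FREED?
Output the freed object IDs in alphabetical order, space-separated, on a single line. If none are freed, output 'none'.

Roots: E G H
Mark E: refs=I, marked=E
Mark G: refs=J, marked=E G
Mark H: refs=C, marked=E G H
Mark I: refs=G C null, marked=E G H I
Mark J: refs=F D G, marked=E G H I J
Mark C: refs=B J B, marked=C E G H I J
Mark F: refs=D B E, marked=C E F G H I J
Mark D: refs=null K H, marked=C D E F G H I J
Mark B: refs=J C H, marked=B C D E F G H I J
Mark K: refs=J C J, marked=B C D E F G H I J K
Unmarked (collected): A

Answer: A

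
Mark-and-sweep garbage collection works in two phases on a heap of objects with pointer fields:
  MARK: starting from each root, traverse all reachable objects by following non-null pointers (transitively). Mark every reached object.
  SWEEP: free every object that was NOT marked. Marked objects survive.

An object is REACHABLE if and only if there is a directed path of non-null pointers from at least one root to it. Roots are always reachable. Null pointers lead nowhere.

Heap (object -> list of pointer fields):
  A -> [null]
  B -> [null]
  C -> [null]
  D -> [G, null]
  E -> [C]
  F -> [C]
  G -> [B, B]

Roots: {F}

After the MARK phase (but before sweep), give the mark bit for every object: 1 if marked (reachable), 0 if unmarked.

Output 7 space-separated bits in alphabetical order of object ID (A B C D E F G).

Roots: F
Mark F: refs=C, marked=F
Mark C: refs=null, marked=C F
Unmarked (collected): A B D E G

Answer: 0 0 1 0 0 1 0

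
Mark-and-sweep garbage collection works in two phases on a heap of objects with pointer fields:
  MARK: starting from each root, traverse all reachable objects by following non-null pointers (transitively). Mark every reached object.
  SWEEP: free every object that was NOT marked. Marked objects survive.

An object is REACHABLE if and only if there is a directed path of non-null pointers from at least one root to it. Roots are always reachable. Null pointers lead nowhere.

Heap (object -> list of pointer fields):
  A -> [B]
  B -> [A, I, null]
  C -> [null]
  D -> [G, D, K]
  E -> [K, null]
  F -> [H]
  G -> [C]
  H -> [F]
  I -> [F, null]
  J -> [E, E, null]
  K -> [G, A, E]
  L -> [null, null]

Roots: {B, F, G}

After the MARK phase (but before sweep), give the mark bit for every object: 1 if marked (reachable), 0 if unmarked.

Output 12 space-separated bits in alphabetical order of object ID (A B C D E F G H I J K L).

Roots: B F G
Mark B: refs=A I null, marked=B
Mark F: refs=H, marked=B F
Mark G: refs=C, marked=B F G
Mark A: refs=B, marked=A B F G
Mark I: refs=F null, marked=A B F G I
Mark H: refs=F, marked=A B F G H I
Mark C: refs=null, marked=A B C F G H I
Unmarked (collected): D E J K L

Answer: 1 1 1 0 0 1 1 1 1 0 0 0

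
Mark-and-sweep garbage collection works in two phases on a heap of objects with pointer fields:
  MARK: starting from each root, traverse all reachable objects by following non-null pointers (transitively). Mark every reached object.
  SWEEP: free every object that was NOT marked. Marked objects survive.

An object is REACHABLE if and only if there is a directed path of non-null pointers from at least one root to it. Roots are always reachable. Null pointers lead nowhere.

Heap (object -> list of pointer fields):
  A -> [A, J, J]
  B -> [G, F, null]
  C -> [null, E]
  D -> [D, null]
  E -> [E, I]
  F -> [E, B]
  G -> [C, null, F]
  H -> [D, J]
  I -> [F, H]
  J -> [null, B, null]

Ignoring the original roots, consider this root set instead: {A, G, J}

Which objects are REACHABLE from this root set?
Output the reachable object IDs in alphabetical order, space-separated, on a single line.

Answer: A B C D E F G H I J

Derivation:
Roots: A G J
Mark A: refs=A J J, marked=A
Mark G: refs=C null F, marked=A G
Mark J: refs=null B null, marked=A G J
Mark C: refs=null E, marked=A C G J
Mark F: refs=E B, marked=A C F G J
Mark B: refs=G F null, marked=A B C F G J
Mark E: refs=E I, marked=A B C E F G J
Mark I: refs=F H, marked=A B C E F G I J
Mark H: refs=D J, marked=A B C E F G H I J
Mark D: refs=D null, marked=A B C D E F G H I J
Unmarked (collected): (none)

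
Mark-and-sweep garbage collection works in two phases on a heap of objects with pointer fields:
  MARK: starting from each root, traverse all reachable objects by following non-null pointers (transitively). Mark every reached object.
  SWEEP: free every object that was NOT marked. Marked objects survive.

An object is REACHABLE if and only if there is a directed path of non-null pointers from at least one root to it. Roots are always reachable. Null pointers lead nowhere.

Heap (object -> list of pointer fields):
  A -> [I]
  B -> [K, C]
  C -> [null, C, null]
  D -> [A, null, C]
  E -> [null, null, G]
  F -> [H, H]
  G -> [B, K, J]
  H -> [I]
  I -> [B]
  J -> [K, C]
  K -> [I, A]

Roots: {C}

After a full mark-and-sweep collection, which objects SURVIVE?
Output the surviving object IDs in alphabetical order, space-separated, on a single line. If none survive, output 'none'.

Roots: C
Mark C: refs=null C null, marked=C
Unmarked (collected): A B D E F G H I J K

Answer: C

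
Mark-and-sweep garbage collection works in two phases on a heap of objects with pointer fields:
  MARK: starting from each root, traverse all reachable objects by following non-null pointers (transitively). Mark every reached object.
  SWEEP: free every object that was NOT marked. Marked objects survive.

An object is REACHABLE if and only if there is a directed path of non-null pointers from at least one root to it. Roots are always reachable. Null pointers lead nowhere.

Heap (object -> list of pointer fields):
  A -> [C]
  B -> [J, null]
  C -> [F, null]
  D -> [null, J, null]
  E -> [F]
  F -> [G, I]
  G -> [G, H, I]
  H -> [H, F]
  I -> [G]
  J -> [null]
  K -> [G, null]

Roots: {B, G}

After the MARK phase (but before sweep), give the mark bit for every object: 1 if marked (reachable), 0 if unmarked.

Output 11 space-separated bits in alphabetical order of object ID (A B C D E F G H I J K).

Answer: 0 1 0 0 0 1 1 1 1 1 0

Derivation:
Roots: B G
Mark B: refs=J null, marked=B
Mark G: refs=G H I, marked=B G
Mark J: refs=null, marked=B G J
Mark H: refs=H F, marked=B G H J
Mark I: refs=G, marked=B G H I J
Mark F: refs=G I, marked=B F G H I J
Unmarked (collected): A C D E K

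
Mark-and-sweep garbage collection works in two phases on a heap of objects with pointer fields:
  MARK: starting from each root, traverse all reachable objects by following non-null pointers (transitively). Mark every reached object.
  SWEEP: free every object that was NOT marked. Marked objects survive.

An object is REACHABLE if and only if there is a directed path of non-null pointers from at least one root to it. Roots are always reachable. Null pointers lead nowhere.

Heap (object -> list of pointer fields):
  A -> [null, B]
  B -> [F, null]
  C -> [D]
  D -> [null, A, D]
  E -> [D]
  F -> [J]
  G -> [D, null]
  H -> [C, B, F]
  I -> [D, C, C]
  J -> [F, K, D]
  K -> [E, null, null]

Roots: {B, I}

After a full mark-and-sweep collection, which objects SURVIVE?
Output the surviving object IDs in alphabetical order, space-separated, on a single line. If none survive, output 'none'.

Roots: B I
Mark B: refs=F null, marked=B
Mark I: refs=D C C, marked=B I
Mark F: refs=J, marked=B F I
Mark D: refs=null A D, marked=B D F I
Mark C: refs=D, marked=B C D F I
Mark J: refs=F K D, marked=B C D F I J
Mark A: refs=null B, marked=A B C D F I J
Mark K: refs=E null null, marked=A B C D F I J K
Mark E: refs=D, marked=A B C D E F I J K
Unmarked (collected): G H

Answer: A B C D E F I J K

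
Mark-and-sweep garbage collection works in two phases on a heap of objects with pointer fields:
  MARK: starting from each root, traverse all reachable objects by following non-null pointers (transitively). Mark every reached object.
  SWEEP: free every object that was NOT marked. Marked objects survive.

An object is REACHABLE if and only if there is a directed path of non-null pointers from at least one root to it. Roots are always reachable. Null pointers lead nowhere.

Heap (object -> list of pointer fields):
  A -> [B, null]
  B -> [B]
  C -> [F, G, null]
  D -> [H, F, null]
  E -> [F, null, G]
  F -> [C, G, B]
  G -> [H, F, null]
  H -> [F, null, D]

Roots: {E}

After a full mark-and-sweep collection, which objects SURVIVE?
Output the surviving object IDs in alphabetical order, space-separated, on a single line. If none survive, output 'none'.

Answer: B C D E F G H

Derivation:
Roots: E
Mark E: refs=F null G, marked=E
Mark F: refs=C G B, marked=E F
Mark G: refs=H F null, marked=E F G
Mark C: refs=F G null, marked=C E F G
Mark B: refs=B, marked=B C E F G
Mark H: refs=F null D, marked=B C E F G H
Mark D: refs=H F null, marked=B C D E F G H
Unmarked (collected): A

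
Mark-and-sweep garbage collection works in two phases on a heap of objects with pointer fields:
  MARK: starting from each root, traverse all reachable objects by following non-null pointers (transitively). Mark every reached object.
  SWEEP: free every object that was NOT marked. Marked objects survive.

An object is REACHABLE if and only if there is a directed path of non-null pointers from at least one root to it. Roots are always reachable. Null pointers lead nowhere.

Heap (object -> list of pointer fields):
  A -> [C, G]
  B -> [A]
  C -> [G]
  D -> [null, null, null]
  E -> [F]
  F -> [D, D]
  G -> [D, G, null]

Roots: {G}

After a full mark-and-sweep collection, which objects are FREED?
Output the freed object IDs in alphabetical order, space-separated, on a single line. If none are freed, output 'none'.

Roots: G
Mark G: refs=D G null, marked=G
Mark D: refs=null null null, marked=D G
Unmarked (collected): A B C E F

Answer: A B C E F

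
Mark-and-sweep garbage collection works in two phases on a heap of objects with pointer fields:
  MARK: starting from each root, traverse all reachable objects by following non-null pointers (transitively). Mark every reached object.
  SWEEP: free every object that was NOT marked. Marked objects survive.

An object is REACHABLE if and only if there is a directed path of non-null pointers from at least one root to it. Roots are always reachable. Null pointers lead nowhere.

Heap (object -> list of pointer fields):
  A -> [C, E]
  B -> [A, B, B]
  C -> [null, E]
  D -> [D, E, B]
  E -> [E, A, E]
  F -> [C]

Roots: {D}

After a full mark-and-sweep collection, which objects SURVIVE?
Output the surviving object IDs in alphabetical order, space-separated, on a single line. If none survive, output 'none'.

Roots: D
Mark D: refs=D E B, marked=D
Mark E: refs=E A E, marked=D E
Mark B: refs=A B B, marked=B D E
Mark A: refs=C E, marked=A B D E
Mark C: refs=null E, marked=A B C D E
Unmarked (collected): F

Answer: A B C D E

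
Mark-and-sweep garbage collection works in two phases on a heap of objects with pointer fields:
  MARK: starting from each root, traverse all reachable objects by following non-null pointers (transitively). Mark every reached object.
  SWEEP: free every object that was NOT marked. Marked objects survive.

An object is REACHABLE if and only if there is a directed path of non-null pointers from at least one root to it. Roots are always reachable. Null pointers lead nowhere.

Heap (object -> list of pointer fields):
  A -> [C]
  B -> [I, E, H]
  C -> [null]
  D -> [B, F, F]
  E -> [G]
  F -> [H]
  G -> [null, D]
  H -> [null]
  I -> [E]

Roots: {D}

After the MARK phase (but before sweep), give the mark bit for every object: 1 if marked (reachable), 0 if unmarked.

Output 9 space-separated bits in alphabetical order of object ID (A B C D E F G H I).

Roots: D
Mark D: refs=B F F, marked=D
Mark B: refs=I E H, marked=B D
Mark F: refs=H, marked=B D F
Mark I: refs=E, marked=B D F I
Mark E: refs=G, marked=B D E F I
Mark H: refs=null, marked=B D E F H I
Mark G: refs=null D, marked=B D E F G H I
Unmarked (collected): A C

Answer: 0 1 0 1 1 1 1 1 1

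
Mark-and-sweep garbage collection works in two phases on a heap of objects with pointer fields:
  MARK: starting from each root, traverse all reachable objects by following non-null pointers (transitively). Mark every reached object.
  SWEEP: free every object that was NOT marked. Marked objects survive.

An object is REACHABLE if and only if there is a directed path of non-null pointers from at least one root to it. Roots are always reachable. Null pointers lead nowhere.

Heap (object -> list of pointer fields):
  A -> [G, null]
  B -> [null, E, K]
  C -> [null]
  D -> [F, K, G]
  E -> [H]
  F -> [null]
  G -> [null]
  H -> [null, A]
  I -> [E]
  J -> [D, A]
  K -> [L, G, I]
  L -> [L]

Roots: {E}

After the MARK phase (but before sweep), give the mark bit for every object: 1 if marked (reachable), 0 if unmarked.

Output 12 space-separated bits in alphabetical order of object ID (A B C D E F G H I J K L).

Answer: 1 0 0 0 1 0 1 1 0 0 0 0

Derivation:
Roots: E
Mark E: refs=H, marked=E
Mark H: refs=null A, marked=E H
Mark A: refs=G null, marked=A E H
Mark G: refs=null, marked=A E G H
Unmarked (collected): B C D F I J K L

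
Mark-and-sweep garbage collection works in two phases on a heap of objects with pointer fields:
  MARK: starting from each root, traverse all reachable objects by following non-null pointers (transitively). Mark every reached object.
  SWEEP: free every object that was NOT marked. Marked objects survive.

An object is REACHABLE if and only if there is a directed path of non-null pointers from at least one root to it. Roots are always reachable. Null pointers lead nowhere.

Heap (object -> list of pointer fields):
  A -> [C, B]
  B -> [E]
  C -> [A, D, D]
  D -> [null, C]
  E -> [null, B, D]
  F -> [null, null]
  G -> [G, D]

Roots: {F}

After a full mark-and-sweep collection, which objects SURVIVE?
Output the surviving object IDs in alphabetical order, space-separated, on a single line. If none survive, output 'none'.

Roots: F
Mark F: refs=null null, marked=F
Unmarked (collected): A B C D E G

Answer: F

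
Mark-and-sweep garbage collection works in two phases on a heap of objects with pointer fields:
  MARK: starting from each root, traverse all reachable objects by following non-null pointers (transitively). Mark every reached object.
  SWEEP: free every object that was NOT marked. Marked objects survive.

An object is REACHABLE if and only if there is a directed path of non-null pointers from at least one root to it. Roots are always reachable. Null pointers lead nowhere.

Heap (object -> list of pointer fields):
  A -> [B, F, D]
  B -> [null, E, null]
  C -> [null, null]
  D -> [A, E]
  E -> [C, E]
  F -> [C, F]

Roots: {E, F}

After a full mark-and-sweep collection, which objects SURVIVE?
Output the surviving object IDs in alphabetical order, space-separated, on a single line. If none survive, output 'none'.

Roots: E F
Mark E: refs=C E, marked=E
Mark F: refs=C F, marked=E F
Mark C: refs=null null, marked=C E F
Unmarked (collected): A B D

Answer: C E F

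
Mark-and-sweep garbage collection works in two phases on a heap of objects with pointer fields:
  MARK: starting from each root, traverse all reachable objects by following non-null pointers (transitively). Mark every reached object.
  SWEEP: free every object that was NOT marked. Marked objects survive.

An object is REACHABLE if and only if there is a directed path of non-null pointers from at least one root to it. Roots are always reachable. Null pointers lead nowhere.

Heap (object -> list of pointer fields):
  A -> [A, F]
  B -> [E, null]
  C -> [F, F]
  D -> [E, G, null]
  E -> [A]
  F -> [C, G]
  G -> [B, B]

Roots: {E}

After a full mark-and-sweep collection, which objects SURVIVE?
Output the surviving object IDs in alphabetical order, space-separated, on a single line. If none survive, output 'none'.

Roots: E
Mark E: refs=A, marked=E
Mark A: refs=A F, marked=A E
Mark F: refs=C G, marked=A E F
Mark C: refs=F F, marked=A C E F
Mark G: refs=B B, marked=A C E F G
Mark B: refs=E null, marked=A B C E F G
Unmarked (collected): D

Answer: A B C E F G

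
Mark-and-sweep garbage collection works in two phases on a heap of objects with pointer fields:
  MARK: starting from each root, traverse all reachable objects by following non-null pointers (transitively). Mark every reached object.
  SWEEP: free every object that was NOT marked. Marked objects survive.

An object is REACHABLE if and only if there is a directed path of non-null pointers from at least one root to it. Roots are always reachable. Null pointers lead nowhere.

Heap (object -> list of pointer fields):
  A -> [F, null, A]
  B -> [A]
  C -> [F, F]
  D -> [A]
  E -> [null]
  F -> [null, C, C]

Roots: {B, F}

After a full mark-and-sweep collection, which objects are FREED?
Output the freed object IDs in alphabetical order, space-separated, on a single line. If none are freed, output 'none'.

Answer: D E

Derivation:
Roots: B F
Mark B: refs=A, marked=B
Mark F: refs=null C C, marked=B F
Mark A: refs=F null A, marked=A B F
Mark C: refs=F F, marked=A B C F
Unmarked (collected): D E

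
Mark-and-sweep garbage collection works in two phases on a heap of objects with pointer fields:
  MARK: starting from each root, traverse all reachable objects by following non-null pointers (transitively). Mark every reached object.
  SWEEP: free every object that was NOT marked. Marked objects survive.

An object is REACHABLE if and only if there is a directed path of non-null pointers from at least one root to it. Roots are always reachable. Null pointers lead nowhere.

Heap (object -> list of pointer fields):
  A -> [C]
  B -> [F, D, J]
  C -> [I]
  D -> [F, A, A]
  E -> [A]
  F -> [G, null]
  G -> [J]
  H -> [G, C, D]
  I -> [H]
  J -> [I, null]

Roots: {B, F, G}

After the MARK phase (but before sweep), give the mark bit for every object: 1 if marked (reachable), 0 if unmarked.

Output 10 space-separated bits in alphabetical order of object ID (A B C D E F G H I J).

Answer: 1 1 1 1 0 1 1 1 1 1

Derivation:
Roots: B F G
Mark B: refs=F D J, marked=B
Mark F: refs=G null, marked=B F
Mark G: refs=J, marked=B F G
Mark D: refs=F A A, marked=B D F G
Mark J: refs=I null, marked=B D F G J
Mark A: refs=C, marked=A B D F G J
Mark I: refs=H, marked=A B D F G I J
Mark C: refs=I, marked=A B C D F G I J
Mark H: refs=G C D, marked=A B C D F G H I J
Unmarked (collected): E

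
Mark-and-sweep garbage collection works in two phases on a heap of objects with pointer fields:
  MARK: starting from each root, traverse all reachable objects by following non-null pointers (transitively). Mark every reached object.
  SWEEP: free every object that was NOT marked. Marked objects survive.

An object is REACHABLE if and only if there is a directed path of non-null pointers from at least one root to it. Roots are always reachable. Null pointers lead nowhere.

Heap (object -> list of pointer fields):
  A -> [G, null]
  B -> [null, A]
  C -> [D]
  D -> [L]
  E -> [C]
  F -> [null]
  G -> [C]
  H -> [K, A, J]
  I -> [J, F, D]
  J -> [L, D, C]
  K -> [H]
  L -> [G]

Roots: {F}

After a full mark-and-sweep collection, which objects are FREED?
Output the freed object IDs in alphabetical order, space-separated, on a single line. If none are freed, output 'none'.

Answer: A B C D E G H I J K L

Derivation:
Roots: F
Mark F: refs=null, marked=F
Unmarked (collected): A B C D E G H I J K L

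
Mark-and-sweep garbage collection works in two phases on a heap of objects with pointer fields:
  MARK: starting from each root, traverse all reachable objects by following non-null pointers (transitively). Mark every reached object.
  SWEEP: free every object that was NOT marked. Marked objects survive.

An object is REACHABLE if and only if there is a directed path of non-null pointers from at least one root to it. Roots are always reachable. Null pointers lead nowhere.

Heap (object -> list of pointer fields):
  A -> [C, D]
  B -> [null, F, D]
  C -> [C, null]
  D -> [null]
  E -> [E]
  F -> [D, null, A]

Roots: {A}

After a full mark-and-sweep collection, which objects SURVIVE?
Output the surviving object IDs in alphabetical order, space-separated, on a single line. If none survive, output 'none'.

Answer: A C D

Derivation:
Roots: A
Mark A: refs=C D, marked=A
Mark C: refs=C null, marked=A C
Mark D: refs=null, marked=A C D
Unmarked (collected): B E F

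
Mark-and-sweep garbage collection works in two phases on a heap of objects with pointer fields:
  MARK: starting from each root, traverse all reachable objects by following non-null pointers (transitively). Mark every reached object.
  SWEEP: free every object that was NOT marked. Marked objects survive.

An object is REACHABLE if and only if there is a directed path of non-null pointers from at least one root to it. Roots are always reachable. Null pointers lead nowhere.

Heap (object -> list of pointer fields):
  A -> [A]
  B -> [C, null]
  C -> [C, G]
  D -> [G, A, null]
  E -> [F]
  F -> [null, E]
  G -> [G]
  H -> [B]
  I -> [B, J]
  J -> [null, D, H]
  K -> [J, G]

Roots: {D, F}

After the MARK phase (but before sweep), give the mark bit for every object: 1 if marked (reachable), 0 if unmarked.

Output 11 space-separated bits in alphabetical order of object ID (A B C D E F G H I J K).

Answer: 1 0 0 1 1 1 1 0 0 0 0

Derivation:
Roots: D F
Mark D: refs=G A null, marked=D
Mark F: refs=null E, marked=D F
Mark G: refs=G, marked=D F G
Mark A: refs=A, marked=A D F G
Mark E: refs=F, marked=A D E F G
Unmarked (collected): B C H I J K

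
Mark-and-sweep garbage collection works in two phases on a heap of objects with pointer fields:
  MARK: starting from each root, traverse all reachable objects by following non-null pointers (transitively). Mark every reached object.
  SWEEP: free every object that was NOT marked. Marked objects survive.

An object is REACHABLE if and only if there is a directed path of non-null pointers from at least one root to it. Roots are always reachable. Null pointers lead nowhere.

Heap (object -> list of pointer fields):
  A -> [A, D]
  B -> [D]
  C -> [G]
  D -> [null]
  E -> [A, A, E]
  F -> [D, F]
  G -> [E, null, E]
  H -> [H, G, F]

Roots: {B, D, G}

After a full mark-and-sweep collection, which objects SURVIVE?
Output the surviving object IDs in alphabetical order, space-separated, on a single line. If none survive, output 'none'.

Answer: A B D E G

Derivation:
Roots: B D G
Mark B: refs=D, marked=B
Mark D: refs=null, marked=B D
Mark G: refs=E null E, marked=B D G
Mark E: refs=A A E, marked=B D E G
Mark A: refs=A D, marked=A B D E G
Unmarked (collected): C F H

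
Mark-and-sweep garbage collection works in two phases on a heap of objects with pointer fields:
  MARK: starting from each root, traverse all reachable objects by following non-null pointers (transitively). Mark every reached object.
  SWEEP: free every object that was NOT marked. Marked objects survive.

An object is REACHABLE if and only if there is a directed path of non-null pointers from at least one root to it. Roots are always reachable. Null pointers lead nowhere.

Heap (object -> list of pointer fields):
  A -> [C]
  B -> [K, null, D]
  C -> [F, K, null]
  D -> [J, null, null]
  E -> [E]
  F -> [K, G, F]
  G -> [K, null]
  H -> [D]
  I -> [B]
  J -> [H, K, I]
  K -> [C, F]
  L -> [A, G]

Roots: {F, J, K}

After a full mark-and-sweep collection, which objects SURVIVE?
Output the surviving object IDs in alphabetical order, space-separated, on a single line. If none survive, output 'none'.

Answer: B C D F G H I J K

Derivation:
Roots: F J K
Mark F: refs=K G F, marked=F
Mark J: refs=H K I, marked=F J
Mark K: refs=C F, marked=F J K
Mark G: refs=K null, marked=F G J K
Mark H: refs=D, marked=F G H J K
Mark I: refs=B, marked=F G H I J K
Mark C: refs=F K null, marked=C F G H I J K
Mark D: refs=J null null, marked=C D F G H I J K
Mark B: refs=K null D, marked=B C D F G H I J K
Unmarked (collected): A E L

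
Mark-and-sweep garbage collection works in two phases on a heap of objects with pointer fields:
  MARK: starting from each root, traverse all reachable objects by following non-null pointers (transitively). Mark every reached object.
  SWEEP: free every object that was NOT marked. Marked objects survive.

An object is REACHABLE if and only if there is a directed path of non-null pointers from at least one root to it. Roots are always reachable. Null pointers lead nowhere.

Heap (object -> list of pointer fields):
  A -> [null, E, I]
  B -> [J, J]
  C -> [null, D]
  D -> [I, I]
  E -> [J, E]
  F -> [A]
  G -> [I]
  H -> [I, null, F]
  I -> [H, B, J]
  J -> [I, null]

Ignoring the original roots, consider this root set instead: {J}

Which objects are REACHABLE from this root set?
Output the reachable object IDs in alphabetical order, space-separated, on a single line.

Roots: J
Mark J: refs=I null, marked=J
Mark I: refs=H B J, marked=I J
Mark H: refs=I null F, marked=H I J
Mark B: refs=J J, marked=B H I J
Mark F: refs=A, marked=B F H I J
Mark A: refs=null E I, marked=A B F H I J
Mark E: refs=J E, marked=A B E F H I J
Unmarked (collected): C D G

Answer: A B E F H I J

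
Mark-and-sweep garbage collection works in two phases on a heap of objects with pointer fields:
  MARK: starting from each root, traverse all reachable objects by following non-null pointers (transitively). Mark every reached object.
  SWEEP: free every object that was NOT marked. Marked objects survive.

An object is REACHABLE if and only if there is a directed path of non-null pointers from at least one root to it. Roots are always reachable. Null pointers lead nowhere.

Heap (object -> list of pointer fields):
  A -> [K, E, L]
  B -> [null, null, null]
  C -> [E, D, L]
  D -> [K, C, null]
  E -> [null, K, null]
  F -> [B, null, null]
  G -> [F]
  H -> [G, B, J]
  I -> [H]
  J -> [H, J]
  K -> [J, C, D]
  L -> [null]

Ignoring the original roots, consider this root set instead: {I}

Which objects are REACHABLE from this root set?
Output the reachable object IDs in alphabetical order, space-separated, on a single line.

Roots: I
Mark I: refs=H, marked=I
Mark H: refs=G B J, marked=H I
Mark G: refs=F, marked=G H I
Mark B: refs=null null null, marked=B G H I
Mark J: refs=H J, marked=B G H I J
Mark F: refs=B null null, marked=B F G H I J
Unmarked (collected): A C D E K L

Answer: B F G H I J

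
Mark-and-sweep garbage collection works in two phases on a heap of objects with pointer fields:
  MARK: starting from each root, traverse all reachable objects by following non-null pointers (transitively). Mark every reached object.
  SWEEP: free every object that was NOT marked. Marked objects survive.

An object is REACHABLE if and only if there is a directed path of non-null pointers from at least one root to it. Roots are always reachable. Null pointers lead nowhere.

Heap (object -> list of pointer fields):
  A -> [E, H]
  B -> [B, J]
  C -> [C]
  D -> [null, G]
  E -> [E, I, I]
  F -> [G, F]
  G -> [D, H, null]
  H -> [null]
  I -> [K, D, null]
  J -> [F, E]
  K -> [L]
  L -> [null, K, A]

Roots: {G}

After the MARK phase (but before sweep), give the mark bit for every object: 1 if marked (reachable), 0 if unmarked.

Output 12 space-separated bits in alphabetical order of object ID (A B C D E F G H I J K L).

Answer: 0 0 0 1 0 0 1 1 0 0 0 0

Derivation:
Roots: G
Mark G: refs=D H null, marked=G
Mark D: refs=null G, marked=D G
Mark H: refs=null, marked=D G H
Unmarked (collected): A B C E F I J K L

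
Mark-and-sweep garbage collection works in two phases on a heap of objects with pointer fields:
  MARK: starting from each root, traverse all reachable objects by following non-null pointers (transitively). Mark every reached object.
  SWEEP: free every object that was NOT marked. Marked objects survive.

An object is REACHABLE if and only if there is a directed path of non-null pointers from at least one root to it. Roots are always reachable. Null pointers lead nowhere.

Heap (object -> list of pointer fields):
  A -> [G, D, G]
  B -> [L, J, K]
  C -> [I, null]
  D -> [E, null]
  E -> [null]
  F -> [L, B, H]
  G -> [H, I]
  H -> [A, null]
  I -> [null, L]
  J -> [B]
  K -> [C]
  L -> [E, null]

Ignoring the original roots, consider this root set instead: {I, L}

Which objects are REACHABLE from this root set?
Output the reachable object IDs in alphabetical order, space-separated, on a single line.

Roots: I L
Mark I: refs=null L, marked=I
Mark L: refs=E null, marked=I L
Mark E: refs=null, marked=E I L
Unmarked (collected): A B C D F G H J K

Answer: E I L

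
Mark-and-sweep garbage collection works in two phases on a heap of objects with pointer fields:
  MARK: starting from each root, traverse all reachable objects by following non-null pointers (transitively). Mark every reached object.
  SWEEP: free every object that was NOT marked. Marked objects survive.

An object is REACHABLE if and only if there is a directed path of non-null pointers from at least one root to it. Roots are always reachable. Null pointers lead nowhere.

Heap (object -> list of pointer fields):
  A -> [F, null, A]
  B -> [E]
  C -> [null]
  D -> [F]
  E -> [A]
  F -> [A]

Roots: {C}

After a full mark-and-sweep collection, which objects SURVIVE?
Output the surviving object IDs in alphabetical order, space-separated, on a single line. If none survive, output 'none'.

Answer: C

Derivation:
Roots: C
Mark C: refs=null, marked=C
Unmarked (collected): A B D E F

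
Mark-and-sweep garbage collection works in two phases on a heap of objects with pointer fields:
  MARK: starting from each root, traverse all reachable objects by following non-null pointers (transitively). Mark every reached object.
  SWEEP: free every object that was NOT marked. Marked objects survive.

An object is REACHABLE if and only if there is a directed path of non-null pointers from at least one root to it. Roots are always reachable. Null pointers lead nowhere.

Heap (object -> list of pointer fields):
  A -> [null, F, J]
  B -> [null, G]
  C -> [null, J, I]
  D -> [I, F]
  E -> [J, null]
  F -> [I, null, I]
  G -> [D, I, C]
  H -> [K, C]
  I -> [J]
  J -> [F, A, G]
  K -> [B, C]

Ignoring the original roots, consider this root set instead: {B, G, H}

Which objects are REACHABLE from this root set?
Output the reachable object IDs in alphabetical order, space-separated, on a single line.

Answer: A B C D F G H I J K

Derivation:
Roots: B G H
Mark B: refs=null G, marked=B
Mark G: refs=D I C, marked=B G
Mark H: refs=K C, marked=B G H
Mark D: refs=I F, marked=B D G H
Mark I: refs=J, marked=B D G H I
Mark C: refs=null J I, marked=B C D G H I
Mark K: refs=B C, marked=B C D G H I K
Mark F: refs=I null I, marked=B C D F G H I K
Mark J: refs=F A G, marked=B C D F G H I J K
Mark A: refs=null F J, marked=A B C D F G H I J K
Unmarked (collected): E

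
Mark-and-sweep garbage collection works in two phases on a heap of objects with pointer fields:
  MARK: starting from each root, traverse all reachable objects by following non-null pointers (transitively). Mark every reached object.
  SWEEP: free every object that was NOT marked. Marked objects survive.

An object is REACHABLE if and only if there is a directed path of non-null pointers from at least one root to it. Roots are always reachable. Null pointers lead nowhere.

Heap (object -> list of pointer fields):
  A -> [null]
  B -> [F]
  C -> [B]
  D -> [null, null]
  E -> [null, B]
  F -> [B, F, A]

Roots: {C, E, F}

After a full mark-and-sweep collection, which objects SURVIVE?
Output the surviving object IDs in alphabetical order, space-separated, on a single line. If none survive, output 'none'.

Answer: A B C E F

Derivation:
Roots: C E F
Mark C: refs=B, marked=C
Mark E: refs=null B, marked=C E
Mark F: refs=B F A, marked=C E F
Mark B: refs=F, marked=B C E F
Mark A: refs=null, marked=A B C E F
Unmarked (collected): D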